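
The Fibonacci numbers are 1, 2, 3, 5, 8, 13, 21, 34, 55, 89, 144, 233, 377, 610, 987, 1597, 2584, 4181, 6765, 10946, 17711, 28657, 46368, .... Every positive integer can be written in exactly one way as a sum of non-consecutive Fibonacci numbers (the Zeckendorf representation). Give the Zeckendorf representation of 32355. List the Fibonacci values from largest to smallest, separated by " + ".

Greedily peel off the largest Fibonacci term at each step:
28657 ≤ 32355 < 46368, so take 28657; remainder 3698
2584 ≤ 3698 < 4181, so take 2584; remainder 1114
987 ≤ 1114 < 1597, so take 987; remainder 127
89 ≤ 127 < 144, so take 89; remainder 38
34 ≤ 38 < 55, so take 34; remainder 4
3 ≤ 4 < 5, so take 3; remainder 1
1 ≤ 1 < 2, so take 1; remainder 0
So 32355 = 28657 + 2584 + 987 + 89 + 34 + 3 + 1, with no two terms consecutive in the sequence.

28657 + 2584 + 987 + 89 + 34 + 3 + 1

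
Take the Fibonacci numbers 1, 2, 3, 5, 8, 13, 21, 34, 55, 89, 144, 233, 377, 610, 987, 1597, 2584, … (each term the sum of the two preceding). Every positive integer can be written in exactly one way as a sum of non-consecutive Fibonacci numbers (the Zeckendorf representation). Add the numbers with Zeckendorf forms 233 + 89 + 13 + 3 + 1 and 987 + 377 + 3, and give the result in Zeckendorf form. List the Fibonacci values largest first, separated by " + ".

1597 + 89 + 13 + 5 + 2

The two numbers are 339 and 1367, so their sum is 1706.
Greedy algorithm:
take 1597 (≤ 1706); 1706 − 1597 = 109
take 89 (≤ 109); 109 − 89 = 20
take 13 (≤ 20); 20 − 13 = 7
take 5 (≤ 7); 7 − 5 = 2
take 2 (≤ 2); 2 − 2 = 0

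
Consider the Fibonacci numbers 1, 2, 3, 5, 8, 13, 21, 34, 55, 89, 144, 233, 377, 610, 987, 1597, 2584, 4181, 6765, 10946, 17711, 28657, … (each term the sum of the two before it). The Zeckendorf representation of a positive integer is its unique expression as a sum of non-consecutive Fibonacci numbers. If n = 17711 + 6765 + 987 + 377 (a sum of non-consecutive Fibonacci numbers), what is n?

17711 + 6765 + 987 + 377 = 25840.

25840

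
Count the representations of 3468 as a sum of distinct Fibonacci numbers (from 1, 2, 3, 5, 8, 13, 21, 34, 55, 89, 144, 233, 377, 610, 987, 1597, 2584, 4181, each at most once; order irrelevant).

16

3468 = 2584+610+233+34+5+2 = 2584+610+233+21+13+5+2 = 2584+610+144+89+34+5+2 = … (13 more), for 16 in all.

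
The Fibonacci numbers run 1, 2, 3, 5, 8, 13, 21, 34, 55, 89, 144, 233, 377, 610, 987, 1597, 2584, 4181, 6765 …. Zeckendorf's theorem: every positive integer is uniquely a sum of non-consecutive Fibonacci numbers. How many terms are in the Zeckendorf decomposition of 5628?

4181 ≤ 5628 < 6765, so take 4181; remainder 1447
987 ≤ 1447 < 1597, so take 987; remainder 460
377 ≤ 460 < 610, so take 377; remainder 83
55 ≤ 83 < 89, so take 55; remainder 28
21 ≤ 28 < 34, so take 21; remainder 7
5 ≤ 7 < 8, so take 5; remainder 2
2 ≤ 2 < 3, so take 2; remainder 0
5628 = 4181 + 987 + 377 + 55 + 21 + 5 + 2, which has 7 terms.

7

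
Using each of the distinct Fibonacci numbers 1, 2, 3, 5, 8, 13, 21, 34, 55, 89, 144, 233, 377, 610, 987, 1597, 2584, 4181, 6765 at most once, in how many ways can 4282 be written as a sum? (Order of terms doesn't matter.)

Each representation comes from the Zeckendorf form by replacing some F_k with F_{k−1} + F_{k−2} where possible.
4282 = 4181+89+8+3+1 = 4181+55+34+8+3+1 = 2584+1597+89+8+3+1 = 4181+55+21+13+8+3+1 = 2584+1597+55+34+8+3+1 = … (9 more), for 14 in all.

14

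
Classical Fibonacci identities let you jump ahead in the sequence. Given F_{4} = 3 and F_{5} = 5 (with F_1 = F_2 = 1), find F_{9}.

By F_{2k+1} = F_k² + F_{k+1}²: F_{9} = 3² + 5² = 9 + 25 = 34.

34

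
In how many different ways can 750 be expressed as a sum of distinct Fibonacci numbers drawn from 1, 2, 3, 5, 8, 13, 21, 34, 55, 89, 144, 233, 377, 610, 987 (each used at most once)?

Starting from the Zeckendorf form and repeatedly splitting a term F_k into F_{k−1} + F_{k−2} (when neither is already used) reaches every representation.
750 = 610+89+34+13+3+1 = 610+89+34+8+5+3+1 = 377+233+89+34+13+3+1 = 610+89+21+13+8+5+3+1 = … (5 more), for 9 in all.

9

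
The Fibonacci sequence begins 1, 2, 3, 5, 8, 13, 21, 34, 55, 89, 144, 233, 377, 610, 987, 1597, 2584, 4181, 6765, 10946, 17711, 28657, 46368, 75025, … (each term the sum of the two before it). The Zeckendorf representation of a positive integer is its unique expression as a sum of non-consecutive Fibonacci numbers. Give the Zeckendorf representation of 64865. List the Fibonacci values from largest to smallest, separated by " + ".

Repeatedly subtract the largest Fibonacci number that fits:
take 46368 (≤ 64865); 64865 − 46368 = 18497
take 17711 (≤ 18497); 18497 − 17711 = 786
take 610 (≤ 786); 786 − 610 = 176
take 144 (≤ 176); 176 − 144 = 32
take 21 (≤ 32); 32 − 21 = 11
take 8 (≤ 11); 11 − 8 = 3
take 3 (≤ 3); 3 − 3 = 0
So 64865 = 46368 + 17711 + 610 + 144 + 21 + 8 + 3, with no two terms consecutive in the sequence.

46368 + 17711 + 610 + 144 + 21 + 8 + 3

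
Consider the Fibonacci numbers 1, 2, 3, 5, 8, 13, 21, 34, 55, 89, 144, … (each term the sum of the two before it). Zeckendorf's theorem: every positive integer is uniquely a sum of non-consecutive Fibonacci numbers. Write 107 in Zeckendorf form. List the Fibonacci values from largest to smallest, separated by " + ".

Greedy algorithm:
89 ≤ 107 < 144, so take 89; remainder 18
13 ≤ 18 < 21, so take 13; remainder 5
5 ≤ 5 < 8, so take 5; remainder 0
So 107 = 89 + 13 + 5, with no two terms consecutive in the sequence.

89 + 13 + 5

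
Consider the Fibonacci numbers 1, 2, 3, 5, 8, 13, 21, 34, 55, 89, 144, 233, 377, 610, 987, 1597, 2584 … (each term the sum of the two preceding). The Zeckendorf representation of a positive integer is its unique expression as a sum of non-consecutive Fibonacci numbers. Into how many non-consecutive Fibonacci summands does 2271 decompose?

largest Fibonacci ≤ 2271 is 1597; 2271 − 1597 = 674
largest Fibonacci ≤ 674 is 610; 674 − 610 = 64
largest Fibonacci ≤ 64 is 55; 64 − 55 = 9
largest Fibonacci ≤ 9 is 8; 9 − 8 = 1
largest Fibonacci ≤ 1 is 1; 1 − 1 = 0
2271 = 1597 + 610 + 55 + 8 + 1, which has 5 terms.

5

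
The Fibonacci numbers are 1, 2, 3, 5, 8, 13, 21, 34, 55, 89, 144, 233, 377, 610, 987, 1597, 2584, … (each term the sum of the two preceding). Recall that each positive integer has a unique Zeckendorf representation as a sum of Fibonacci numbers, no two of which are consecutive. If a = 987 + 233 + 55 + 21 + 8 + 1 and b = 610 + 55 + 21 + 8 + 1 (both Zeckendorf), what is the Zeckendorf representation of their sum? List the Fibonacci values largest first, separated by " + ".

The two numbers are 1305 and 695, so their sum is 2000.
Greedy algorithm:
1597 ≤ 2000 < 2584, so take 1597; remainder 403
377 ≤ 403 < 610, so take 377; remainder 26
21 ≤ 26 < 34, so take 21; remainder 5
5 ≤ 5 < 8, so take 5; remainder 0

1597 + 377 + 21 + 5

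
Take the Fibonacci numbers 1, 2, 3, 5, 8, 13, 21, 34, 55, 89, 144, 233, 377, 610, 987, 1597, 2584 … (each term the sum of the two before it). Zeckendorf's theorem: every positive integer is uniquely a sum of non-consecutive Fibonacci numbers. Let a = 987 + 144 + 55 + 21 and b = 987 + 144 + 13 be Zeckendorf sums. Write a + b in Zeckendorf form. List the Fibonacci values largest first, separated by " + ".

The two numbers are 1207 and 1144, so their sum is 2351.
Greedy algorithm:
2351: greatest Fibonacci not exceeding it is 1597, leaving 754
754: greatest Fibonacci not exceeding it is 610, leaving 144
144: greatest Fibonacci not exceeding it is 144, leaving 0

1597 + 610 + 144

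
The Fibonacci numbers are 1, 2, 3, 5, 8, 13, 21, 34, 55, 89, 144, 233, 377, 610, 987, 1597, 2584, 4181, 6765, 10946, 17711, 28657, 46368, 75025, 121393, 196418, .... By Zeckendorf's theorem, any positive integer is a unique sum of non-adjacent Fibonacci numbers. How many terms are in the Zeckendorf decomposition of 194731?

take 121393 (≤ 194731); 194731 − 121393 = 73338
take 46368 (≤ 73338); 73338 − 46368 = 26970
take 17711 (≤ 26970); 26970 − 17711 = 9259
take 6765 (≤ 9259); 9259 − 6765 = 2494
take 1597 (≤ 2494); 2494 − 1597 = 897
take 610 (≤ 897); 897 − 610 = 287
take 233 (≤ 287); 287 − 233 = 54
take 34 (≤ 54); 54 − 34 = 20
take 13 (≤ 20); 20 − 13 = 7
take 5 (≤ 7); 7 − 5 = 2
take 2 (≤ 2); 2 − 2 = 0
194731 = 121393 + 46368 + 17711 + 6765 + 1597 + 610 + 233 + 34 + 13 + 5 + 2, which has 11 terms.

11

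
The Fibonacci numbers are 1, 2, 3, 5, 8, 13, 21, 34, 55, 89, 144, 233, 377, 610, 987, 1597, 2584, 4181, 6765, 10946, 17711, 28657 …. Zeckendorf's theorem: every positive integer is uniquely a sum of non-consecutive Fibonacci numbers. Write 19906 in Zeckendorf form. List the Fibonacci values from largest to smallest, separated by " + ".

17711 + 1597 + 377 + 144 + 55 + 21 + 1

Greedy algorithm:
17711 ≤ 19906 < 28657, so take 17711; remainder 2195
1597 ≤ 2195 < 2584, so take 1597; remainder 598
377 ≤ 598 < 610, so take 377; remainder 221
144 ≤ 221 < 233, so take 144; remainder 77
55 ≤ 77 < 89, so take 55; remainder 22
21 ≤ 22 < 34, so take 21; remainder 1
1 ≤ 1 < 2, so take 1; remainder 0
So 19906 = 17711 + 1597 + 377 + 144 + 55 + 21 + 1, with no two terms consecutive in the sequence.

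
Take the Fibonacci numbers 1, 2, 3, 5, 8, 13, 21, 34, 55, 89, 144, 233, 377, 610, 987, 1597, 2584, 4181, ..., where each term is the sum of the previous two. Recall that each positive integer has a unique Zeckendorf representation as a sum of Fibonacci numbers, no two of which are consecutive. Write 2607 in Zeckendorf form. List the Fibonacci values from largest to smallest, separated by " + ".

2584 + 21 + 2

Greedily peel off the largest Fibonacci term at each step:
largest Fibonacci ≤ 2607 is 2584; 2607 − 2584 = 23
largest Fibonacci ≤ 23 is 21; 23 − 21 = 2
largest Fibonacci ≤ 2 is 2; 2 − 2 = 0
So 2607 = 2584 + 21 + 2, with no two terms consecutive in the sequence.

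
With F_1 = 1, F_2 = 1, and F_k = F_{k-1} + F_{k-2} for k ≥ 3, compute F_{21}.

10946

Iterating the recurrence up to F_{15} = 610 and F_{14} = 377:
F_{16} = F_{15} + F_{14} = 610 + 377 = 987
F_{17} = F_{16} + F_{15} = 987 + 610 = 1597
F_{18} = F_{17} + F_{16} = 1597 + 987 = 2584
F_{19} = F_{18} + F_{17} = 2584 + 1597 = 4181
F_{20} = F_{19} + F_{18} = 4181 + 2584 = 6765
F_{21} = F_{20} + F_{19} = 6765 + 4181 = 10946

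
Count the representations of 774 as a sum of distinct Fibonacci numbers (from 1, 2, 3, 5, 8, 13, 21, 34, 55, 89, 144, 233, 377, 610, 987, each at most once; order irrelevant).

6

Each representation comes from the Zeckendorf form by replacing some F_k with F_{k−1} + F_{k−2} where possible.
774 = 610+144+13+5+2 = 610+89+55+13+5+2 = 377+233+144+13+5+2 = 610+89+34+21+13+5+2 = 377+233+89+55+13+5+2 = … (1 more), for 6 in all.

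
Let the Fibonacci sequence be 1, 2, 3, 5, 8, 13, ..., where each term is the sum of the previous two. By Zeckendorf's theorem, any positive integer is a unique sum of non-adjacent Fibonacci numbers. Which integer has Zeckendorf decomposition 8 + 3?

8 + 3 = 11.

11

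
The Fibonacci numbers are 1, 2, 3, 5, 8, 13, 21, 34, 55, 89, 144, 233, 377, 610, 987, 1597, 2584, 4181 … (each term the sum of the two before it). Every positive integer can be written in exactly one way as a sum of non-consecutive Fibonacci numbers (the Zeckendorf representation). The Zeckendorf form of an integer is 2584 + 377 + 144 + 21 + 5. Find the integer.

3131

2584 + 377 + 144 + 21 + 5 = 3131.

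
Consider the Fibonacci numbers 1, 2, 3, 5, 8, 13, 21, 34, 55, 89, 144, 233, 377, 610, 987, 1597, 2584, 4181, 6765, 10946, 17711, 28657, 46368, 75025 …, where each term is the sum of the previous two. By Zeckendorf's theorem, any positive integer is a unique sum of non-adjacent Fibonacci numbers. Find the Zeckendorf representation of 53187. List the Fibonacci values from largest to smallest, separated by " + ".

46368 + 6765 + 34 + 13 + 5 + 2

Greedy algorithm:
subtract 46368 from 53187: 6819 remains
subtract 6765 from 6819: 54 remains
subtract 34 from 54: 20 remains
subtract 13 from 20: 7 remains
subtract 5 from 7: 2 remains
subtract 2 from 2: 0 remains
So 53187 = 46368 + 6765 + 34 + 13 + 5 + 2, with no two terms consecutive in the sequence.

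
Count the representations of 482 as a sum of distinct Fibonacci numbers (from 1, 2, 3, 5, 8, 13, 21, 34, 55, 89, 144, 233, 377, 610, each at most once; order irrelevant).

20

Starting from the Zeckendorf form and repeatedly splitting a term F_k into F_{k−1} + F_{k−2} (when neither is already used) reaches every representation.
482 = 377+89+13+3 = 377+89+13+2+1 = 377+89+8+5+3 = 377+55+34+13+3 = 233+144+89+13+3 = … (15 more), for 20 in all.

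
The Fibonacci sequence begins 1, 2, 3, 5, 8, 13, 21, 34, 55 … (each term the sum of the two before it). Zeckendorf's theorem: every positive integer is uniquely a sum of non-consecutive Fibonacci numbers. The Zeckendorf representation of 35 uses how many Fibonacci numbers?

2

35: greatest Fibonacci not exceeding it is 34, leaving 1
1: greatest Fibonacci not exceeding it is 1, leaving 0
35 = 34 + 1, which has 2 terms.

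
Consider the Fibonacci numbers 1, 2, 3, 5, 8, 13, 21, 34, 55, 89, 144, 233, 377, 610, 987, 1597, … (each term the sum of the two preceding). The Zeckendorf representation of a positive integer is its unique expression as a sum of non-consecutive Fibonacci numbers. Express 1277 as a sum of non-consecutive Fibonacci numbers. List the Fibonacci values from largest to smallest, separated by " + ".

987 + 233 + 55 + 2

largest Fibonacci ≤ 1277 is 987; 1277 − 987 = 290
largest Fibonacci ≤ 290 is 233; 290 − 233 = 57
largest Fibonacci ≤ 57 is 55; 57 − 55 = 2
largest Fibonacci ≤ 2 is 2; 2 − 2 = 0
So 1277 = 987 + 233 + 55 + 2, with no two terms consecutive in the sequence.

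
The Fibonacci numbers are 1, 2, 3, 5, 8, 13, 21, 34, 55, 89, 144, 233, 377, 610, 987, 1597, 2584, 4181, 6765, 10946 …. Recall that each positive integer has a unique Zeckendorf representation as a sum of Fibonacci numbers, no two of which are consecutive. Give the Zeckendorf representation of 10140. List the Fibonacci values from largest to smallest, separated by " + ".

Greedily peel off the largest Fibonacci term at each step:
10140 − 6765 = 3375
3375 − 2584 = 791
791 − 610 = 181
181 − 144 = 37
37 − 34 = 3
3 − 3 = 0
So 10140 = 6765 + 2584 + 610 + 144 + 34 + 3, with no two terms consecutive in the sequence.

6765 + 2584 + 610 + 144 + 34 + 3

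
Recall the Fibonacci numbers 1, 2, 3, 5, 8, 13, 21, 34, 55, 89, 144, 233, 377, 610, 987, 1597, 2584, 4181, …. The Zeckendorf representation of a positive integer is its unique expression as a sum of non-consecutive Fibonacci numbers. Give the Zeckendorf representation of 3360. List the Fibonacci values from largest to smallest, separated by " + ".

2584 + 610 + 144 + 21 + 1

Repeatedly subtract the largest Fibonacci number that fits:
largest Fibonacci ≤ 3360 is 2584; 3360 − 2584 = 776
largest Fibonacci ≤ 776 is 610; 776 − 610 = 166
largest Fibonacci ≤ 166 is 144; 166 − 144 = 22
largest Fibonacci ≤ 22 is 21; 22 − 21 = 1
largest Fibonacci ≤ 1 is 1; 1 − 1 = 0
So 3360 = 2584 + 610 + 144 + 21 + 1, with no two terms consecutive in the sequence.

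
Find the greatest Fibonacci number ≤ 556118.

514229 ≤ 556118 < 832040, so the largest Fibonacci number not exceeding 556118 is 514229.

514229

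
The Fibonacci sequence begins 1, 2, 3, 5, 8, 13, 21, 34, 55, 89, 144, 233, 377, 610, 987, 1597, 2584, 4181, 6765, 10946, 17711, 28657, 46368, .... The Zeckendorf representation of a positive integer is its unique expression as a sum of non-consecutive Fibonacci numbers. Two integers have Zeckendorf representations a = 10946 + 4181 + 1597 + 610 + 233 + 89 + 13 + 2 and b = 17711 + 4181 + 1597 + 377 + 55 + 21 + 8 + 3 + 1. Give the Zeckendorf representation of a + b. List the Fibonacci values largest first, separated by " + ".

The two numbers are 17671 and 23954, so their sum is 41625.
Greedy algorithm:
41625: greatest Fibonacci not exceeding it is 28657, leaving 12968
12968: greatest Fibonacci not exceeding it is 10946, leaving 2022
2022: greatest Fibonacci not exceeding it is 1597, leaving 425
425: greatest Fibonacci not exceeding it is 377, leaving 48
48: greatest Fibonacci not exceeding it is 34, leaving 14
14: greatest Fibonacci not exceeding it is 13, leaving 1
1: greatest Fibonacci not exceeding it is 1, leaving 0

28657 + 10946 + 1597 + 377 + 34 + 13 + 1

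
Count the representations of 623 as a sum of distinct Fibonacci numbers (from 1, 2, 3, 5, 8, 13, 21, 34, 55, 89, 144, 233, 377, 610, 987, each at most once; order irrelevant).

Each representation comes from the Zeckendorf form by replacing some F_k with F_{k−1} + F_{k−2} where possible.
623 = 610+13 = 610+8+5 = 377+233+13 = 610+8+3+2 = … (10 more), for 14 in all.

14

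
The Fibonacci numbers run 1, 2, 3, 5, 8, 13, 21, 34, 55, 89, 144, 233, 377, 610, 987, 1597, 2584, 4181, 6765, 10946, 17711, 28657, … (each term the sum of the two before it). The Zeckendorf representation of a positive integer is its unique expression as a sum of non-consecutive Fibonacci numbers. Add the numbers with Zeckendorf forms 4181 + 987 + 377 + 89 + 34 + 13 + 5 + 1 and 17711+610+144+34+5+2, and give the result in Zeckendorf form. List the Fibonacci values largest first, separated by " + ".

The two numbers are 5687 and 18506, so their sum is 24193.
Repeatedly subtract the largest Fibonacci number that fits:
17711 ≤ 24193 < 28657, so take 17711; remainder 6482
4181 ≤ 6482 < 6765, so take 4181; remainder 2301
1597 ≤ 2301 < 2584, so take 1597; remainder 704
610 ≤ 704 < 987, so take 610; remainder 94
89 ≤ 94 < 144, so take 89; remainder 5
5 ≤ 5 < 8, so take 5; remainder 0

17711 + 4181 + 1597 + 610 + 89 + 5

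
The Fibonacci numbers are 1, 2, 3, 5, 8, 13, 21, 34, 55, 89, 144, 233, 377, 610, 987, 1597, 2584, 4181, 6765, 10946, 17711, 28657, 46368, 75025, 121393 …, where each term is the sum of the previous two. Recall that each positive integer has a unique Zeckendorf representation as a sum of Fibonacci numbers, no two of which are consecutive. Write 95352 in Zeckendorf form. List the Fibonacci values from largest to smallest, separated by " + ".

75025 + 17711 + 2584 + 21 + 8 + 3

75025 ≤ 95352 < 121393, so take 75025; remainder 20327
17711 ≤ 20327 < 28657, so take 17711; remainder 2616
2584 ≤ 2616 < 4181, so take 2584; remainder 32
21 ≤ 32 < 34, so take 21; remainder 11
8 ≤ 11 < 13, so take 8; remainder 3
3 ≤ 3 < 5, so take 3; remainder 0
So 95352 = 75025 + 17711 + 2584 + 21 + 8 + 3, with no two terms consecutive in the sequence.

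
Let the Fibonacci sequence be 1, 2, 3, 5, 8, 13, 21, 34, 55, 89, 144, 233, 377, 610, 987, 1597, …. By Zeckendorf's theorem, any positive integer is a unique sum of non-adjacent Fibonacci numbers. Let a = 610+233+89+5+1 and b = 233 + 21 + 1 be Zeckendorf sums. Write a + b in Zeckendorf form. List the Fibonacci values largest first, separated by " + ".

987 + 144 + 55 + 5 + 2

The two numbers are 938 and 255, so their sum is 1193.
largest Fibonacci ≤ 1193 is 987; 1193 − 987 = 206
largest Fibonacci ≤ 206 is 144; 206 − 144 = 62
largest Fibonacci ≤ 62 is 55; 62 − 55 = 7
largest Fibonacci ≤ 7 is 5; 7 − 5 = 2
largest Fibonacci ≤ 2 is 2; 2 − 2 = 0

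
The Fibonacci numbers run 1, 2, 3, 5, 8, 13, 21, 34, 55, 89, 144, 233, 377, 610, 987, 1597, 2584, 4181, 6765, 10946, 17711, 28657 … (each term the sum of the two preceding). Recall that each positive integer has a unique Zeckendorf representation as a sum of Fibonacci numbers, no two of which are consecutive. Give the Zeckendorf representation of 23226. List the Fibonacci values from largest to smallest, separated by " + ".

17711 + 4181 + 987 + 233 + 89 + 21 + 3 + 1

Greedily peel off the largest Fibonacci term at each step:
23226 − 17711 = 5515
5515 − 4181 = 1334
1334 − 987 = 347
347 − 233 = 114
114 − 89 = 25
25 − 21 = 4
4 − 3 = 1
1 − 1 = 0
So 23226 = 17711 + 4181 + 987 + 233 + 89 + 21 + 3 + 1, with no two terms consecutive in the sequence.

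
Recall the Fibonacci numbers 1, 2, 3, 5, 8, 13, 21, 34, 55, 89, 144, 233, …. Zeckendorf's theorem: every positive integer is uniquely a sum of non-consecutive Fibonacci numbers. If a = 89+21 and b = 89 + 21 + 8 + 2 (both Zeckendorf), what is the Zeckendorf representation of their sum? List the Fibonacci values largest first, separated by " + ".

The two numbers are 110 and 120, so their sum is 230.
Repeatedly subtract the largest Fibonacci number that fits:
subtract 144 from 230: 86 remains
subtract 55 from 86: 31 remains
subtract 21 from 31: 10 remains
subtract 8 from 10: 2 remains
subtract 2 from 2: 0 remains

144 + 55 + 21 + 8 + 2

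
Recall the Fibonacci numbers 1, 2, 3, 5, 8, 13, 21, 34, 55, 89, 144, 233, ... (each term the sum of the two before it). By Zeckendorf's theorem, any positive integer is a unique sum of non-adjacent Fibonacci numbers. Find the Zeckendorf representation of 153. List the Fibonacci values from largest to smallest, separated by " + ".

144 + 8 + 1

Greedily peel off the largest Fibonacci term at each step:
take 144 (≤ 153); 153 − 144 = 9
take 8 (≤ 9); 9 − 8 = 1
take 1 (≤ 1); 1 − 1 = 0
So 153 = 144 + 8 + 1, with no two terms consecutive in the sequence.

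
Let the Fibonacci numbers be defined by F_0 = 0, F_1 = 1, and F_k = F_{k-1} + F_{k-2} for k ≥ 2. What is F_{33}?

Iterating the recurrence up to F_{28} = 317811 and F_{27} = 196418:
F_{29} = F_{28} + F_{27} = 317811 + 196418 = 514229
F_{30} = F_{29} + F_{28} = 514229 + 317811 = 832040
F_{31} = F_{30} + F_{29} = 832040 + 514229 = 1346269
F_{32} = F_{31} + F_{30} = 1346269 + 832040 = 2178309
F_{33} = F_{32} + F_{31} = 2178309 + 1346269 = 3524578

3524578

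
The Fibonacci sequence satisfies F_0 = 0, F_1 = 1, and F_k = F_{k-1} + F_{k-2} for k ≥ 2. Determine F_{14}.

Iterating the recurrence up to F_{6} = 8 and F_{5} = 5:
F_{7} = F_{6} + F_{5} = 8 + 5 = 13
F_{8} = F_{7} + F_{6} = 13 + 8 = 21
F_{9} = F_{8} + F_{7} = 21 + 13 = 34
F_{10} = F_{9} + F_{8} = 34 + 21 = 55
F_{11} = F_{10} + F_{9} = 55 + 34 = 89
F_{12} = F_{11} + F_{10} = 89 + 55 = 144
F_{13} = F_{12} + F_{11} = 144 + 89 = 233
F_{14} = F_{13} + F_{12} = 233 + 144 = 377

377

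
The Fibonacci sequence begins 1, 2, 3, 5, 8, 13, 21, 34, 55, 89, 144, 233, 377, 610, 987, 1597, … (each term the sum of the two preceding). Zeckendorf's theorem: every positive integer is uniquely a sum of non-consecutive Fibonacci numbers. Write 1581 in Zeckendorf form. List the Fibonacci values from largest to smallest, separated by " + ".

987 ≤ 1581 < 1597, so take 987; remainder 594
377 ≤ 594 < 610, so take 377; remainder 217
144 ≤ 217 < 233, so take 144; remainder 73
55 ≤ 73 < 89, so take 55; remainder 18
13 ≤ 18 < 21, so take 13; remainder 5
5 ≤ 5 < 8, so take 5; remainder 0
So 1581 = 987 + 377 + 144 + 55 + 13 + 5, with no two terms consecutive in the sequence.

987 + 377 + 144 + 55 + 13 + 5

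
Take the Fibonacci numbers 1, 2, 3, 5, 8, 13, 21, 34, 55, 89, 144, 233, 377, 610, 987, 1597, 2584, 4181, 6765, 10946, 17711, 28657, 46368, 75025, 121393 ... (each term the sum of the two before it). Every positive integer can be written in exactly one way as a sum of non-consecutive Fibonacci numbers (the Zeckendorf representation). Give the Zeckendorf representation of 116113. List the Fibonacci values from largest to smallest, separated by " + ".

75025 + 28657 + 10946 + 987 + 377 + 89 + 21 + 8 + 3

Repeatedly subtract the largest Fibonacci number that fits:
116113 − 75025 = 41088
41088 − 28657 = 12431
12431 − 10946 = 1485
1485 − 987 = 498
498 − 377 = 121
121 − 89 = 32
32 − 21 = 11
11 − 8 = 3
3 − 3 = 0
So 116113 = 75025 + 28657 + 10946 + 987 + 377 + 89 + 21 + 8 + 3, with no two terms consecutive in the sequence.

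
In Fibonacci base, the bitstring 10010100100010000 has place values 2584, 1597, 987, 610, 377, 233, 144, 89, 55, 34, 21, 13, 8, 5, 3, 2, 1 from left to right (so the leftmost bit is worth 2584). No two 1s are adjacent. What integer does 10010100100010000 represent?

Summing the place values of the 1 bits: 2584 + 610 + 233 + 55 + 8 = 3490.

3490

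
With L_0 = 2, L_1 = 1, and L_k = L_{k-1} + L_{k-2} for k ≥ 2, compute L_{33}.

7881196

Iterating the recurrence up to L_{25} = 167761 and L_{24} = 103682:
L_{26} = L_{25} + L_{24} = 167761 + 103682 = 271443
L_{27} = L_{26} + L_{25} = 271443 + 167761 = 439204
L_{28} = L_{27} + L_{26} = 439204 + 271443 = 710647
L_{29} = L_{28} + L_{27} = 710647 + 439204 = 1149851
L_{30} = L_{29} + L_{28} = 1149851 + 710647 = 1860498
L_{31} = L_{30} + L_{29} = 1860498 + 1149851 = 3010349
L_{32} = L_{31} + L_{30} = 3010349 + 1860498 = 4870847
L_{33} = L_{32} + L_{31} = 4870847 + 3010349 = 7881196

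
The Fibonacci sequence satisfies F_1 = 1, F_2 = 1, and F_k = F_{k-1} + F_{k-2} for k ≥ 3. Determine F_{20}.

6765

Iterating the recurrence up to F_{14} = 377 and F_{13} = 233:
F_{15} = F_{14} + F_{13} = 377 + 233 = 610
F_{16} = F_{15} + F_{14} = 610 + 377 = 987
F_{17} = F_{16} + F_{15} = 987 + 610 = 1597
F_{18} = F_{17} + F_{16} = 1597 + 987 = 2584
F_{19} = F_{18} + F_{17} = 2584 + 1597 = 4181
F_{20} = F_{19} + F_{18} = 4181 + 2584 = 6765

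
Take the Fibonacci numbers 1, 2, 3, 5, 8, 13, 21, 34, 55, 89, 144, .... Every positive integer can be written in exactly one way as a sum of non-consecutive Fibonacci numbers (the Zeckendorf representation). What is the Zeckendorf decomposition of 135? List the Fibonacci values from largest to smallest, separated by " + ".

subtract 89 from 135: 46 remains
subtract 34 from 46: 12 remains
subtract 8 from 12: 4 remains
subtract 3 from 4: 1 remains
subtract 1 from 1: 0 remains
So 135 = 89 + 34 + 8 + 3 + 1, with no two terms consecutive in the sequence.

89 + 34 + 8 + 3 + 1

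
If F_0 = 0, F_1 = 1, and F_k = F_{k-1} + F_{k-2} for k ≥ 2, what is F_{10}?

55

Iterating the recurrence up to F_{3} = 2 and F_{2} = 1:
F_{4} = F_{3} + F_{2} = 2 + 1 = 3
F_{5} = F_{4} + F_{3} = 3 + 2 = 5
F_{6} = F_{5} + F_{4} = 5 + 3 = 8
F_{7} = F_{6} + F_{5} = 8 + 5 = 13
F_{8} = F_{7} + F_{6} = 13 + 8 = 21
F_{9} = F_{8} + F_{7} = 21 + 13 = 34
F_{10} = F_{9} + F_{8} = 34 + 21 = 55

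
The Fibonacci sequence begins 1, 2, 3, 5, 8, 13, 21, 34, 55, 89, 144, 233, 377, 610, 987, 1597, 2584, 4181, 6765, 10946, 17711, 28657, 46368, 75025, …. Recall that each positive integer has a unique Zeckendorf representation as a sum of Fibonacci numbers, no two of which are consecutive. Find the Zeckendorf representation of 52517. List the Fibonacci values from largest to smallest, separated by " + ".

46368 + 4181 + 1597 + 233 + 89 + 34 + 13 + 2

Greedily peel off the largest Fibonacci term at each step:
largest Fibonacci ≤ 52517 is 46368; 52517 − 46368 = 6149
largest Fibonacci ≤ 6149 is 4181; 6149 − 4181 = 1968
largest Fibonacci ≤ 1968 is 1597; 1968 − 1597 = 371
largest Fibonacci ≤ 371 is 233; 371 − 233 = 138
largest Fibonacci ≤ 138 is 89; 138 − 89 = 49
largest Fibonacci ≤ 49 is 34; 49 − 34 = 15
largest Fibonacci ≤ 15 is 13; 15 − 13 = 2
largest Fibonacci ≤ 2 is 2; 2 − 2 = 0
So 52517 = 46368 + 4181 + 1597 + 233 + 89 + 34 + 13 + 2, with no two terms consecutive in the sequence.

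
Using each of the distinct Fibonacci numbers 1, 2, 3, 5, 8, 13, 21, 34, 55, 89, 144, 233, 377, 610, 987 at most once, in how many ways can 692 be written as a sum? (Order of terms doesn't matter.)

18

Starting from the Zeckendorf form and repeatedly splitting a term F_k into F_{k−1} + F_{k−2} (when neither is already used) reaches every representation.
692 = 610+55+21+5+1 = 610+55+21+3+2+1 = 610+55+13+8+5+1 = … (15 more), for 18 in all.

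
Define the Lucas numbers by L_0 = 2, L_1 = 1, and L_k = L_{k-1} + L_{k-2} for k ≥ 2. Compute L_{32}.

Iterating the recurrence up to L_{25} = 167761 and L_{24} = 103682:
L_{26} = L_{25} + L_{24} = 167761 + 103682 = 271443
L_{27} = L_{26} + L_{25} = 271443 + 167761 = 439204
L_{28} = L_{27} + L_{26} = 439204 + 271443 = 710647
L_{29} = L_{28} + L_{27} = 710647 + 439204 = 1149851
L_{30} = L_{29} + L_{28} = 1149851 + 710647 = 1860498
L_{31} = L_{30} + L_{29} = 1860498 + 1149851 = 3010349
L_{32} = L_{31} + L_{30} = 3010349 + 1860498 = 4870847

4870847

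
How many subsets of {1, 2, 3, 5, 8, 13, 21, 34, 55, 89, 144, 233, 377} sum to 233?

233 = 233 = 144+89 = 144+55+34 = 144+55+21+13 = … (2 more), for 6 in all.

6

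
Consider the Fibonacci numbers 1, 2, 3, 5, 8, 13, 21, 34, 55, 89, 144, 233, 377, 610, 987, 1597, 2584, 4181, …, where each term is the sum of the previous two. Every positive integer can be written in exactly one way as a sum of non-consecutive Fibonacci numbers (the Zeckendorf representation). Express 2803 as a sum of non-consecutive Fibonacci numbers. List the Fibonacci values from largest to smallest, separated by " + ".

2803: greatest Fibonacci not exceeding it is 2584, leaving 219
219: greatest Fibonacci not exceeding it is 144, leaving 75
75: greatest Fibonacci not exceeding it is 55, leaving 20
20: greatest Fibonacci not exceeding it is 13, leaving 7
7: greatest Fibonacci not exceeding it is 5, leaving 2
2: greatest Fibonacci not exceeding it is 2, leaving 0
So 2803 = 2584 + 144 + 55 + 13 + 5 + 2, with no two terms consecutive in the sequence.

2584 + 144 + 55 + 13 + 5 + 2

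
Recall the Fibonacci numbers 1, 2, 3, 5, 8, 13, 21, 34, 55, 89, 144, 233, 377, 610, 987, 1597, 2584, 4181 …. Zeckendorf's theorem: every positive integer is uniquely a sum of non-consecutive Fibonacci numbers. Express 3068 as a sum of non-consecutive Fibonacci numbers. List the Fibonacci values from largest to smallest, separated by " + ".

2584 + 377 + 89 + 13 + 5

subtract 2584 from 3068: 484 remains
subtract 377 from 484: 107 remains
subtract 89 from 107: 18 remains
subtract 13 from 18: 5 remains
subtract 5 from 5: 0 remains
So 3068 = 2584 + 377 + 89 + 13 + 5, with no two terms consecutive in the sequence.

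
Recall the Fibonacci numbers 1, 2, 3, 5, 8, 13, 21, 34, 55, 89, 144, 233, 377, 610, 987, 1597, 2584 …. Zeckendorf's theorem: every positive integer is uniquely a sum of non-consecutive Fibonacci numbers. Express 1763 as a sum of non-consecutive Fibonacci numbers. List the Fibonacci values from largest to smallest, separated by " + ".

Greedy algorithm:
1763 − 1597 = 166
166 − 144 = 22
22 − 21 = 1
1 − 1 = 0
So 1763 = 1597 + 144 + 21 + 1, with no two terms consecutive in the sequence.

1597 + 144 + 21 + 1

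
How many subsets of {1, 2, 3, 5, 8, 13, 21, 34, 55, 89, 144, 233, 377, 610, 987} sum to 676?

Starting from the Zeckendorf form and repeatedly splitting a term F_k into F_{k−1} + F_{k−2} (when neither is already used) reaches every representation.
676 = 610+55+8+3 = 610+55+8+2+1 = 610+34+21+8+3 = … (18 more), for 21 in all.

21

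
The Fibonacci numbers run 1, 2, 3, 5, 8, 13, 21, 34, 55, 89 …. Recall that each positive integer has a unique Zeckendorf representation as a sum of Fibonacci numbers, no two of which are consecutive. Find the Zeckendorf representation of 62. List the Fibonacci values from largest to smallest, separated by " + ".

62 − 55 = 7
7 − 5 = 2
2 − 2 = 0
So 62 = 55 + 5 + 2, with no two terms consecutive in the sequence.

55 + 5 + 2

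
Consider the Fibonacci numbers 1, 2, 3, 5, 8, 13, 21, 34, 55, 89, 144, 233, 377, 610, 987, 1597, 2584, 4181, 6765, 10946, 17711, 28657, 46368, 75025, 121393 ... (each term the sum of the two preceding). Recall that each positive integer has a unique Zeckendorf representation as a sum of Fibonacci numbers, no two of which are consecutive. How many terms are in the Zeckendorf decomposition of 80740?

7

80740: greatest Fibonacci not exceeding it is 75025, leaving 5715
5715: greatest Fibonacci not exceeding it is 4181, leaving 1534
1534: greatest Fibonacci not exceeding it is 987, leaving 547
547: greatest Fibonacci not exceeding it is 377, leaving 170
170: greatest Fibonacci not exceeding it is 144, leaving 26
26: greatest Fibonacci not exceeding it is 21, leaving 5
5: greatest Fibonacci not exceeding it is 5, leaving 0
80740 = 75025 + 4181 + 987 + 377 + 144 + 21 + 5, which has 7 terms.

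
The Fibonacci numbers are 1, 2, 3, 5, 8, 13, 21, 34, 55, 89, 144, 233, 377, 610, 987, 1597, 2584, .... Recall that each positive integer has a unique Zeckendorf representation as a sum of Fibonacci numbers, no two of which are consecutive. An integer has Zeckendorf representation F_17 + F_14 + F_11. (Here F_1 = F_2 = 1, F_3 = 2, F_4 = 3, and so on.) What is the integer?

2063

F_17 + F_14 + F_11 = 1597 + 377 + 89 = 2063.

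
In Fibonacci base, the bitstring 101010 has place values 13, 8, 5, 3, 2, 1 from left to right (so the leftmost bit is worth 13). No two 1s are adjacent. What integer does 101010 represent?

20

Summing the place values of the 1 bits: 13 + 5 + 2 = 20.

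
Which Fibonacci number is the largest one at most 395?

377

377 ≤ 395 < 610, so the largest Fibonacci number not exceeding 395 is 377.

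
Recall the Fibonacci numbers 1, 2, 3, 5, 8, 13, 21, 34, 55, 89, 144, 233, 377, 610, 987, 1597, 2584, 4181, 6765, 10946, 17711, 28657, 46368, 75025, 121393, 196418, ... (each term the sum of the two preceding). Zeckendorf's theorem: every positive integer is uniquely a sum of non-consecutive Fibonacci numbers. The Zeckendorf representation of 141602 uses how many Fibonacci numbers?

7

Repeatedly subtract the largest Fibonacci number that fits:
141602 − 121393 = 20209
20209 − 17711 = 2498
2498 − 1597 = 901
901 − 610 = 291
291 − 233 = 58
58 − 55 = 3
3 − 3 = 0
141602 = 121393 + 17711 + 1597 + 610 + 233 + 55 + 3, which has 7 terms.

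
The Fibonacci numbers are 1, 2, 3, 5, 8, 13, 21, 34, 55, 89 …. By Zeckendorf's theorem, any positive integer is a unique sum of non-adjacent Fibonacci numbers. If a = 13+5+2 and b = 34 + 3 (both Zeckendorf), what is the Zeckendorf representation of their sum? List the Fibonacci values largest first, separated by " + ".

The two numbers are 20 and 37, so their sum is 57.
Repeatedly subtract the largest Fibonacci number that fits:
57: greatest Fibonacci not exceeding it is 55, leaving 2
2: greatest Fibonacci not exceeding it is 2, leaving 0

55 + 2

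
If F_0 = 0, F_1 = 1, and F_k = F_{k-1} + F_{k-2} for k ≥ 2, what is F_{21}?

Iterating the recurrence up to F_{14} = 377 and F_{13} = 233:
F_{15} = F_{14} + F_{13} = 377 + 233 = 610
F_{16} = F_{15} + F_{14} = 610 + 377 = 987
F_{17} = F_{16} + F_{15} = 987 + 610 = 1597
F_{18} = F_{17} + F_{16} = 1597 + 987 = 2584
F_{19} = F_{18} + F_{17} = 2584 + 1597 = 4181
F_{20} = F_{19} + F_{18} = 4181 + 2584 = 6765
F_{21} = F_{20} + F_{19} = 6765 + 4181 = 10946

10946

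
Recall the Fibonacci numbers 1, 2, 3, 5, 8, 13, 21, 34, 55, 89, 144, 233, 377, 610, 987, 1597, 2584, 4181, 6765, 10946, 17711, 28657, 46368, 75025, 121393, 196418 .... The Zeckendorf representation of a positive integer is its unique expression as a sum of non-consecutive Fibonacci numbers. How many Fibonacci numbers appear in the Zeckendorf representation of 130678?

Repeatedly subtract the largest Fibonacci number that fits:
take 121393 (≤ 130678); 130678 − 121393 = 9285
take 6765 (≤ 9285); 9285 − 6765 = 2520
take 1597 (≤ 2520); 2520 − 1597 = 923
take 610 (≤ 923); 923 − 610 = 313
take 233 (≤ 313); 313 − 233 = 80
take 55 (≤ 80); 80 − 55 = 25
take 21 (≤ 25); 25 − 21 = 4
take 3 (≤ 4); 4 − 3 = 1
take 1 (≤ 1); 1 − 1 = 0
130678 = 121393 + 6765 + 1597 + 610 + 233 + 55 + 21 + 3 + 1, which has 9 terms.

9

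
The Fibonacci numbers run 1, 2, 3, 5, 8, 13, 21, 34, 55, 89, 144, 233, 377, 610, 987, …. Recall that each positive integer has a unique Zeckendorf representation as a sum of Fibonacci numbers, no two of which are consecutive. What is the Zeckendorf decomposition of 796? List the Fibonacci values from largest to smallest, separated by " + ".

610 + 144 + 34 + 8

Greedy algorithm:
610 ≤ 796 < 987, so take 610; remainder 186
144 ≤ 186 < 233, so take 144; remainder 42
34 ≤ 42 < 55, so take 34; remainder 8
8 ≤ 8 < 13, so take 8; remainder 0
So 796 = 610 + 144 + 34 + 8, with no two terms consecutive in the sequence.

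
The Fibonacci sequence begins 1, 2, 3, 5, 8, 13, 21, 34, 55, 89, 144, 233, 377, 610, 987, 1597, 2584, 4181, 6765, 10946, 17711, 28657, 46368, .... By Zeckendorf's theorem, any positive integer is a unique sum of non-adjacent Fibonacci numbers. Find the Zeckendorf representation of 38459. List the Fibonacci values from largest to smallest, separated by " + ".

Repeatedly subtract the largest Fibonacci number that fits:
subtract 28657 from 38459: 9802 remains
subtract 6765 from 9802: 3037 remains
subtract 2584 from 3037: 453 remains
subtract 377 from 453: 76 remains
subtract 55 from 76: 21 remains
subtract 21 from 21: 0 remains
So 38459 = 28657 + 6765 + 2584 + 377 + 55 + 21, with no two terms consecutive in the sequence.

28657 + 6765 + 2584 + 377 + 55 + 21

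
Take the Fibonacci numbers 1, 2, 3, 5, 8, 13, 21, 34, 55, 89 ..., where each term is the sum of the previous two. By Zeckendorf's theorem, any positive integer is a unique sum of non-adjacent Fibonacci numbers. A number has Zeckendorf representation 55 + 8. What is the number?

63

55 + 8 = 63.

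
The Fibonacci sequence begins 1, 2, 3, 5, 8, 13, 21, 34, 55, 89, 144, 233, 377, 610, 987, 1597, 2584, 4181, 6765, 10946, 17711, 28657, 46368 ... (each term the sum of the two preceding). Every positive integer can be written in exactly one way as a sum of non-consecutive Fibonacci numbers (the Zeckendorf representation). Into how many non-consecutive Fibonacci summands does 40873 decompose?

7

subtract 28657 from 40873: 12216 remains
subtract 10946 from 12216: 1270 remains
subtract 987 from 1270: 283 remains
subtract 233 from 283: 50 remains
subtract 34 from 50: 16 remains
subtract 13 from 16: 3 remains
subtract 3 from 3: 0 remains
40873 = 28657 + 10946 + 987 + 233 + 34 + 13 + 3, which has 7 terms.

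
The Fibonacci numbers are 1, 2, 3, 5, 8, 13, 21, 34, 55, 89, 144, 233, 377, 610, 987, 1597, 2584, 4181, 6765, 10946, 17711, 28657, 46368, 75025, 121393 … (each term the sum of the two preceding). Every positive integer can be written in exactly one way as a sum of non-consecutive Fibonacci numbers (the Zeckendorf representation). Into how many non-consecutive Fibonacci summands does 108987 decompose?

largest Fibonacci ≤ 108987 is 75025; 108987 − 75025 = 33962
largest Fibonacci ≤ 33962 is 28657; 33962 − 28657 = 5305
largest Fibonacci ≤ 5305 is 4181; 5305 − 4181 = 1124
largest Fibonacci ≤ 1124 is 987; 1124 − 987 = 137
largest Fibonacci ≤ 137 is 89; 137 − 89 = 48
largest Fibonacci ≤ 48 is 34; 48 − 34 = 14
largest Fibonacci ≤ 14 is 13; 14 − 13 = 1
largest Fibonacci ≤ 1 is 1; 1 − 1 = 0
108987 = 75025 + 28657 + 4181 + 987 + 89 + 34 + 13 + 1, which has 8 terms.

8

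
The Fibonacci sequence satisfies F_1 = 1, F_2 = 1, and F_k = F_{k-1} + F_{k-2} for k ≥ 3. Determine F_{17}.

1597

Iterating the recurrence up to F_{10} = 55 and F_{9} = 34:
F_{11} = F_{10} + F_{9} = 55 + 34 = 89
F_{12} = F_{11} + F_{10} = 89 + 55 = 144
F_{13} = F_{12} + F_{11} = 144 + 89 = 233
F_{14} = F_{13} + F_{12} = 233 + 144 = 377
F_{15} = F_{14} + F_{13} = 377 + 233 = 610
F_{16} = F_{15} + F_{14} = 610 + 377 = 987
F_{17} = F_{16} + F_{15} = 987 + 610 = 1597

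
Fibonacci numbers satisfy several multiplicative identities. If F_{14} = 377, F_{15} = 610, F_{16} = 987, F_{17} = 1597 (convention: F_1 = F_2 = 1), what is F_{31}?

By the addition formula F_{m+n} = F_m F_{n+1} + F_{m−1} F_n with m=15, n=16: F_{31} = 610·1597 + 377·987 = 974170 + 372099 = 1346269.

1346269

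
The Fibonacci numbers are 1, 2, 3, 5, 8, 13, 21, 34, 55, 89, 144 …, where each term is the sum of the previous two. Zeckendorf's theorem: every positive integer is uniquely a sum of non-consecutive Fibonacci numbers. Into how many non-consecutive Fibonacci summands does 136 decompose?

3

take 89 (≤ 136); 136 − 89 = 47
take 34 (≤ 47); 47 − 34 = 13
take 13 (≤ 13); 13 − 13 = 0
136 = 89 + 34 + 13, which has 3 terms.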